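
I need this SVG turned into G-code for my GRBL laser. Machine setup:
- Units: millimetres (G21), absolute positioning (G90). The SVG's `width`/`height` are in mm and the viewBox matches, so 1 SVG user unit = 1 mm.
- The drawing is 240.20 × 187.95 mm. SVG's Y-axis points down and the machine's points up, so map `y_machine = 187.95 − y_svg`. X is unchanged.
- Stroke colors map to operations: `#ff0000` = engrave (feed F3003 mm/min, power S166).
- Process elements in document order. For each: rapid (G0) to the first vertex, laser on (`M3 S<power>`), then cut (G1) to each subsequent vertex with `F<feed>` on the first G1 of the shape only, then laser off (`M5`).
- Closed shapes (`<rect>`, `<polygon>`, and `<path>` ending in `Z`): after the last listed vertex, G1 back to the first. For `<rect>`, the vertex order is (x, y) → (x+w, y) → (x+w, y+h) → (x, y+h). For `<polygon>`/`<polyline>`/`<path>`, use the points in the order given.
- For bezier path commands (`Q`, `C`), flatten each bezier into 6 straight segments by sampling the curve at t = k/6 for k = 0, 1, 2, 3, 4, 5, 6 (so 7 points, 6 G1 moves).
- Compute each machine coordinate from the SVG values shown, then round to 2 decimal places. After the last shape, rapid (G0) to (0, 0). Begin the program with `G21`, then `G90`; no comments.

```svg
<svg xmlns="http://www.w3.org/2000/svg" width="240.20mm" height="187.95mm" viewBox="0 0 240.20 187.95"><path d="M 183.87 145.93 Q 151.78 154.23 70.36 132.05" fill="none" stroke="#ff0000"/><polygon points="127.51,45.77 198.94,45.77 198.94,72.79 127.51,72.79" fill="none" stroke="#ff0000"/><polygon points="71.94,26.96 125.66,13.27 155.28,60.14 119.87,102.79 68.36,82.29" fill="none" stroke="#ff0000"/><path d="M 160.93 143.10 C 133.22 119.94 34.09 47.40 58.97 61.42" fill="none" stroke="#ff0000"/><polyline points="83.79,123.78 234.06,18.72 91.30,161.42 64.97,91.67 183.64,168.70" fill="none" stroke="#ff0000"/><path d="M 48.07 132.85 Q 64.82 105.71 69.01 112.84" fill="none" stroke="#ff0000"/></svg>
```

1 u = 1 mm; y_m = 187.95 − y.

[1] `<path>` quadratic bezier, #ff0000→engrave S166 F3003: (183.87,42.02) → (171.80,40.10) → (157.00,39.87) → (139.45,41.34) → (119.16,44.50) → (96.13,49.35) → (70.36,55.90)

[2] `<polygon>` rectangle, #ff0000→engrave S166 F3003: (127.51,142.18) → (198.94,142.18) → (198.94,115.16) → (127.51,115.16) → (127.51,142.18) (closed)

[3] `<polygon>` regular polygon, #ff0000→engrave S166 F3003: (71.94,160.99) → (125.66,174.68) → (155.28,127.81) → (119.87,85.16) → (68.36,105.66) → (71.94,160.99) (closed)

[4] `<path>` cubic bezier, #ff0000→engrave S166 F3003: (160.93,44.85) → (142.03,59.92) → (116.65,79.44) → (90.23,99.63) → (68.19,116.73) → (55.96,126.96) → (58.97,126.53)

[5] `<polyline>` open polyline, #ff0000→engrave S166 F3003: (83.79,64.17) → (234.06,169.23) → (91.30,26.53) → (64.97,96.28) → (183.64,19.25)

[6] `<path>` quadratic bezier, #ff0000→engrave S166 F3003: (48.07,55.10) → (53.30,63.19) → (57.84,69.39) → (61.68,73.67) → (64.82,76.06) → (67.26,76.53) → (69.01,75.11)

G21
G90
G0 X183.87 Y42.02
M3 S166
G1 X171.80 Y40.10 F3003
G1 X157.00 Y39.87
G1 X139.45 Y41.34
G1 X119.16 Y44.50
G1 X96.13 Y49.35
G1 X70.36 Y55.90
M5
G0 X127.51 Y142.18
M3 S166
G1 X198.94 Y142.18 F3003
G1 X198.94 Y115.16
G1 X127.51 Y115.16
G1 X127.51 Y142.18
M5
G0 X71.94 Y160.99
M3 S166
G1 X125.66 Y174.68 F3003
G1 X155.28 Y127.81
G1 X119.87 Y85.16
G1 X68.36 Y105.66
G1 X71.94 Y160.99
M5
G0 X160.93 Y44.85
M3 S166
G1 X142.03 Y59.92 F3003
G1 X116.65 Y79.44
G1 X90.23 Y99.63
G1 X68.19 Y116.73
G1 X55.96 Y126.96
G1 X58.97 Y126.53
M5
G0 X83.79 Y64.17
M3 S166
G1 X234.06 Y169.23 F3003
G1 X91.30 Y26.53
G1 X64.97 Y96.28
G1 X183.64 Y19.25
M5
G0 X48.07 Y55.10
M3 S166
G1 X53.30 Y63.19 F3003
G1 X57.84 Y69.39
G1 X61.68 Y73.67
G1 X64.82 Y76.06
G1 X67.26 Y76.53
G1 X69.01 Y75.11
M5
G0 X0.00 Y0.00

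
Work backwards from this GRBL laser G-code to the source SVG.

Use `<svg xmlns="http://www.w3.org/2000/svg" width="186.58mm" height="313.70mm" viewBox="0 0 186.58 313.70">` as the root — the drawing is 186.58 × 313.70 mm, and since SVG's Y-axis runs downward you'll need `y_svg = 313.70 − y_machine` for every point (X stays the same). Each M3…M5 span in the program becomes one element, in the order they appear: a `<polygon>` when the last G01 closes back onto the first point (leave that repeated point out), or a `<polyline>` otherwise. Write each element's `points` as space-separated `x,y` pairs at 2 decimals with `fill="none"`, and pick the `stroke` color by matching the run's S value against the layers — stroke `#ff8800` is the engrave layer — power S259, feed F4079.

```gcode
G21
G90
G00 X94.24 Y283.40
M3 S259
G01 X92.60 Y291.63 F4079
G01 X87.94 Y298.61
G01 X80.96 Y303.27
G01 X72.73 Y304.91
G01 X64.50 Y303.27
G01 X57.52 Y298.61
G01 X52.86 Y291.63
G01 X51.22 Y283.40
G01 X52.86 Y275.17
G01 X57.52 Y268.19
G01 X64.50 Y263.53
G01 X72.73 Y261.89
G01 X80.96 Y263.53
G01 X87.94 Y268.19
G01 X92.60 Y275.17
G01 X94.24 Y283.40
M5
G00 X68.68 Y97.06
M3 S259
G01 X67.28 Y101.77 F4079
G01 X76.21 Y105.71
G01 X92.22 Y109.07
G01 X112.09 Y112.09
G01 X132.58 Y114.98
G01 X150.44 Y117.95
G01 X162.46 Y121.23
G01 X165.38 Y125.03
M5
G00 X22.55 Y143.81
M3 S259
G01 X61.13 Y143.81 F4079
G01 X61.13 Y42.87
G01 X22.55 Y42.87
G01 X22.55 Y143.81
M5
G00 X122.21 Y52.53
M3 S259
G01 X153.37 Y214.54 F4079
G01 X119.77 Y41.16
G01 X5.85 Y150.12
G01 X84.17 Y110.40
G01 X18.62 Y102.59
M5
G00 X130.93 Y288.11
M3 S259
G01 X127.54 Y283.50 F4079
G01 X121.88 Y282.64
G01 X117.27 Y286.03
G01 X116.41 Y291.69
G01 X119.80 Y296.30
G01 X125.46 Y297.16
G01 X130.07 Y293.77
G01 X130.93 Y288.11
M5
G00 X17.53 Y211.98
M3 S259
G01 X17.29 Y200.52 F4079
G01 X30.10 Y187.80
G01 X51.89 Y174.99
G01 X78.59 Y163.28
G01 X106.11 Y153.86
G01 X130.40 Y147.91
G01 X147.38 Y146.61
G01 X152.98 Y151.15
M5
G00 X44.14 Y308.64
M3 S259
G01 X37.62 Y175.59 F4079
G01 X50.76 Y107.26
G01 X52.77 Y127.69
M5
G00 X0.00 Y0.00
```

Each laser-on run becomes one SVG element. Flip Y back into SVG space with y_svg = 313.70 − y_machine. Every run uses S259, so all elements get stroke `#ff8800` (engrave).

Run 1: The run returns to its start, so emit a `<polygon>` with points (Y-flipped): 94.24,30.30 92.60,22.07 87.94,15.09 80.96,10.43 72.73,8.79 64.50,10.43 57.52,15.09 52.86,22.07 51.22,30.30 52.86,38.53 57.52,45.51 64.50,50.17 72.73,51.81 80.96,50.17 87.94,45.51 92.60,38.53.

Run 2: The run is open, so emit a `<polyline>` with points (Y-flipped): 68.68,216.64 67.28,211.93 76.21,207.99 92.22,204.63 112.09,201.61 132.58,198.72 150.44,195.75 162.46,192.47 165.38,188.67.

Run 3: The run returns to its start, so emit a `<polygon>` with points (Y-flipped): 22.55,169.89 61.13,169.89 61.13,270.83 22.55,270.83.

Run 4: The run is open, so emit a `<polyline>` with points (Y-flipped): 122.21,261.17 153.37,99.16 119.77,272.54 5.85,163.58 84.17,203.30 18.62,211.11.

Run 5: The run returns to its start, so emit a `<polygon>` with points (Y-flipped): 130.93,25.59 127.54,30.20 121.88,31.06 117.27,27.67 116.41,22.01 119.80,17.40 125.46,16.54 130.07,19.93.

Run 6: The run is open, so emit a `<polyline>` with points (Y-flipped): 17.53,101.72 17.29,113.18 30.10,125.90 51.89,138.71 78.59,150.42 106.11,159.84 130.40,165.79 147.38,167.09 152.98,162.55.

Run 7: The run is open, so emit a `<polyline>` with points (Y-flipped): 44.14,5.06 37.62,138.11 50.76,206.44 52.77,186.01.

<svg xmlns="http://www.w3.org/2000/svg" width="186.58mm" height="313.70mm" viewBox="0 0 186.58 313.70">
  <polygon points="94.24,30.30 92.60,22.07 87.94,15.09 80.96,10.43 72.73,8.79 64.50,10.43 57.52,15.09 52.86,22.07 51.22,30.30 52.86,38.53 57.52,45.51 64.50,50.17 72.73,51.81 80.96,50.17 87.94,45.51 92.60,38.53" fill="none" stroke="#ff8800"/>
  <polyline points="68.68,216.64 67.28,211.93 76.21,207.99 92.22,204.63 112.09,201.61 132.58,198.72 150.44,195.75 162.46,192.47 165.38,188.67" fill="none" stroke="#ff8800"/>
  <polygon points="22.55,169.89 61.13,169.89 61.13,270.83 22.55,270.83" fill="none" stroke="#ff8800"/>
  <polyline points="122.21,261.17 153.37,99.16 119.77,272.54 5.85,163.58 84.17,203.30 18.62,211.11" fill="none" stroke="#ff8800"/>
  <polygon points="130.93,25.59 127.54,30.20 121.88,31.06 117.27,27.67 116.41,22.01 119.80,17.40 125.46,16.54 130.07,19.93" fill="none" stroke="#ff8800"/>
  <polyline points="17.53,101.72 17.29,113.18 30.10,125.90 51.89,138.71 78.59,150.42 106.11,159.84 130.40,165.79 147.38,167.09 152.98,162.55" fill="none" stroke="#ff8800"/>
  <polyline points="44.14,5.06 37.62,138.11 50.76,206.44 52.77,186.01" fill="none" stroke="#ff8800"/>
</svg>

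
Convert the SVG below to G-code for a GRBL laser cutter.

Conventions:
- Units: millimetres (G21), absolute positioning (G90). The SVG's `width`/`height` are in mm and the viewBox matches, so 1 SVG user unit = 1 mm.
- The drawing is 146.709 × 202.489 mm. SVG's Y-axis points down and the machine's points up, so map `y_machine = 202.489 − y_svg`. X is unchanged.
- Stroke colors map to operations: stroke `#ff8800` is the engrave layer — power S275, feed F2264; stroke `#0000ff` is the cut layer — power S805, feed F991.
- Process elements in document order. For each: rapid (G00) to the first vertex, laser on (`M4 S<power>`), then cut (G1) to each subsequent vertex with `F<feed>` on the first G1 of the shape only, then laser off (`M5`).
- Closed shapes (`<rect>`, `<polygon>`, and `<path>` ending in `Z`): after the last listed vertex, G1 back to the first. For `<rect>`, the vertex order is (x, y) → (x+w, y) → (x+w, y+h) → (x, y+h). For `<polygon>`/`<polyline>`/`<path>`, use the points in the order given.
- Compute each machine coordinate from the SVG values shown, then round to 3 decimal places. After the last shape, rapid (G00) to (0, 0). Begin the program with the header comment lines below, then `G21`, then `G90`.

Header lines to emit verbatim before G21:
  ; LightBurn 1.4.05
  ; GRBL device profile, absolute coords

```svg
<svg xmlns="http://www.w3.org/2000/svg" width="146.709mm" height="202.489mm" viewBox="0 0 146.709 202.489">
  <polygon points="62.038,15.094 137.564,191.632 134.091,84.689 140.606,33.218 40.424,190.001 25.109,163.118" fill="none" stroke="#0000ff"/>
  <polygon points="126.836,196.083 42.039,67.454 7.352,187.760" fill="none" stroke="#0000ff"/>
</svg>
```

1 u = 1 mm; y_m = 202.489 − y.

[1] `<polygon>` closed polygon, #0000ff→cut S805 F991: (62.038,187.395) → (137.564,10.857) → (134.091,117.800) → (140.606,169.271) → (40.424,12.488) → (25.109,39.371) → (62.038,187.395) (closed)

[2] `<polygon>` closed polygon, #0000ff→cut S805 F991: (126.836,6.406) → (42.039,135.035) → (7.352,14.729) → (126.836,6.406) (closed)

; LightBurn 1.4.05
; GRBL device profile, absolute coords
G21
G90
G00 X62.038 Y187.395
M4 S805
G1 X137.564 Y10.857 F991
G1 X134.091 Y117.800
G1 X140.606 Y169.271
G1 X40.424 Y12.488
G1 X25.109 Y39.371
G1 X62.038 Y187.395
M5
G00 X126.836 Y6.406
M4 S805
G1 X42.039 Y135.035 F991
G1 X7.352 Y14.729
G1 X126.836 Y6.406
M5
G00 X0.000 Y0.000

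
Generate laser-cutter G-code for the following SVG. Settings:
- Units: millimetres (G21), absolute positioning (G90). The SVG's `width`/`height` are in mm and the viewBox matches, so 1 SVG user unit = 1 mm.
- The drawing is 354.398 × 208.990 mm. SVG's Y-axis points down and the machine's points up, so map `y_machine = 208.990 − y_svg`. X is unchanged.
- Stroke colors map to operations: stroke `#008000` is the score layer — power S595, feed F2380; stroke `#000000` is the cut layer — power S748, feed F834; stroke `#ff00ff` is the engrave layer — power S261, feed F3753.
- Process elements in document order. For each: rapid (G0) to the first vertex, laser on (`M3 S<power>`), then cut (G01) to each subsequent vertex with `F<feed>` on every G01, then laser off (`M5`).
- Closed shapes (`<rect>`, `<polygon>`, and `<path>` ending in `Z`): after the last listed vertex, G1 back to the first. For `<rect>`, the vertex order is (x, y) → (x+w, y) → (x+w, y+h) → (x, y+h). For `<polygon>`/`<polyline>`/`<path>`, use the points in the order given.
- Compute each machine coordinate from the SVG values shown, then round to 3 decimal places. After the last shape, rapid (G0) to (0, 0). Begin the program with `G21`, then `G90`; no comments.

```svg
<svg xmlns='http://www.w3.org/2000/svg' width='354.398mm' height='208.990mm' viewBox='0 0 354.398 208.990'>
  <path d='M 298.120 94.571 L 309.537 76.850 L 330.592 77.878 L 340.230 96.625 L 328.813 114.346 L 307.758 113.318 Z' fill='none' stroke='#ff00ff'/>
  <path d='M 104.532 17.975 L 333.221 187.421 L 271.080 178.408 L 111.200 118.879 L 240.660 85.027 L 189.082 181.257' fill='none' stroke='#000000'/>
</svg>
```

G21
G90
G0 X298.120 Y114.419
M3 S261
G01 X309.537 Y132.140 F3753
G01 X330.592 Y131.112 F3753
G01 X340.230 Y112.365 F3753
G01 X328.813 Y94.644 F3753
G01 X307.758 Y95.672 F3753
G01 X298.120 Y114.419 F3753
M5
G0 X104.532 Y191.015
M3 S748
G01 X333.221 Y21.569 F834
G01 X271.080 Y30.582 F834
G01 X111.200 Y90.111 F834
G01 X240.660 Y123.963 F834
G01 X189.082 Y27.733 F834
M5
G0 X0.000 Y0.000

viewBox `0 0 354.398 208.990` with mm width/height → 1 unit = 1 mm. Flip: y_m = 208.990 − y_svg.

**Shape 1** — `<path>` regular polygon, stroke `#ff00ff` → engrave (S261, F3753). Machine vertices: (298.120,114.419) → (309.537,132.140) → (330.592,131.112) → (340.230,112.365) → (328.813,94.644) → (307.758,95.672) → (298.120,114.419). Closed: final G1 returns to the first vertex.

**Shape 2** — `<path>` open polyline, stroke `#000000` → cut (S748, F834). Machine vertices: (104.532,191.015) → (333.221,21.569) → (271.080,30.582) → (111.200,90.111) → (240.660,123.963) → (189.082,27.733). Open path.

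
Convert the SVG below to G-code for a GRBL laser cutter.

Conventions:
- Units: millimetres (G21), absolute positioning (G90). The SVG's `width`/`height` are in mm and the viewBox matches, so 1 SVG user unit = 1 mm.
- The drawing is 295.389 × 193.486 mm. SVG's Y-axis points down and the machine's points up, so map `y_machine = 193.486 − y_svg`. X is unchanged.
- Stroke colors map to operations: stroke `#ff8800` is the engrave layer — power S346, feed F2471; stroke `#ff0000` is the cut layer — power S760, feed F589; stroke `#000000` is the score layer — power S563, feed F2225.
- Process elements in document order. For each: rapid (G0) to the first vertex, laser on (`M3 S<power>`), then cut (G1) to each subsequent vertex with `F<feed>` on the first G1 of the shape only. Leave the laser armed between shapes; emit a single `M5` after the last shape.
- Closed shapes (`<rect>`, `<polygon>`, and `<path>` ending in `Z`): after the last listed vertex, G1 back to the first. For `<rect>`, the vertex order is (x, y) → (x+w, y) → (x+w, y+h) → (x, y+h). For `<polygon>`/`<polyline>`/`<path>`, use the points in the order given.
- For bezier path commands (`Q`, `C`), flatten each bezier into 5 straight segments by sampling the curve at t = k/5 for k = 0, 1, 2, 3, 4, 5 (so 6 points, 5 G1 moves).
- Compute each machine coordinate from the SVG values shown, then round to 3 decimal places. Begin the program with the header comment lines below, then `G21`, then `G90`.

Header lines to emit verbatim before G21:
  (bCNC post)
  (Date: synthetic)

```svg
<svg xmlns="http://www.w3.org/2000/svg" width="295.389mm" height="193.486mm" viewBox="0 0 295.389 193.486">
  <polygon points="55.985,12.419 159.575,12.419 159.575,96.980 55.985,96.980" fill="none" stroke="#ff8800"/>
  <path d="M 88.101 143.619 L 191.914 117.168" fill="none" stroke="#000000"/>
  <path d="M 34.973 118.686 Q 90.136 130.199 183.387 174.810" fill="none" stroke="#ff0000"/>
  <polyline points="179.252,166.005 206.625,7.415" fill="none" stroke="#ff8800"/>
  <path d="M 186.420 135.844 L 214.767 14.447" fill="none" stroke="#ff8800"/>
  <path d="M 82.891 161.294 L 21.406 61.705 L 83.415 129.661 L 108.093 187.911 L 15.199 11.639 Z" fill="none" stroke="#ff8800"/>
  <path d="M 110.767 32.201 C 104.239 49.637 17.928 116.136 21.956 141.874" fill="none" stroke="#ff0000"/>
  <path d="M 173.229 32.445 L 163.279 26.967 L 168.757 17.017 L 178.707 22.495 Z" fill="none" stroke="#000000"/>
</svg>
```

(bCNC post)
(Date: synthetic)
G21
G90
G0 X55.985 Y181.067
M3 S346
G1 X159.575 Y181.067 F2471
G1 X159.575 Y96.506
G1 X55.985 Y96.506
G1 X55.985 Y181.067
G0 X88.101 Y49.867
M3 S563
G1 X191.914 Y76.318 F2225
G0 X34.973 Y74.800
M3 S760
G1 X58.562 Y68.871 F589
G1 X85.197 Y60.294
G1 X114.880 Y49.069
G1 X147.610 Y35.196
G1 X183.387 Y18.676
G0 X179.252 Y27.481
M3 S346
G1 X206.625 Y186.071 F2471
G0 X186.420 Y57.642
M3 S346
G1 X214.767 Y179.039 F2471
G0 X82.891 Y32.192
M3 S346
G1 X21.406 Y131.781 F2471
G1 X83.415 Y63.825
G1 X108.093 Y5.575
G1 X15.199 Y181.847
G1 X82.891 Y32.192
G0 X110.767 Y161.285
M3 S760
G1 X98.637 Y145.654 F589
G1 X75.525 Y122.560
G1 X49.597 Y96.314
G1 X29.019 Y71.228
G1 X21.956 Y51.612
G0 X173.229 Y161.041
M3 S563
G1 X163.279 Y166.519 F2225
G1 X168.757 Y176.469
G1 X178.707 Y170.991
G1 X173.229 Y161.041
M5

1 u = 1 mm; y_m = 193.486 − y.

[1] `<polygon>` rectangle, #ff8800→engrave S346 F2471: (55.985,181.067) → (159.575,181.067) → (159.575,96.506) → (55.985,96.506) → (55.985,181.067) (closed)

[2] `<path>` line segment, #000000→score S563 F2225: (88.101,49.867) → (191.914,76.318)

[3] `<path>` quadratic bezier, #ff0000→cut S760 F589: (34.973,74.800) → (58.562,68.871) → (85.197,60.294) → (114.880,49.069) → (147.610,35.196) → (183.387,18.676)

[4] `<polyline>` line segment, #ff8800→engrave S346 F2471: (179.252,27.481) → (206.625,186.071)

[5] `<path>` line segment, #ff8800→engrave S346 F2471: (186.420,57.642) → (214.767,179.039)

[6] `<path>` closed polygon, #ff8800→engrave S346 F2471: (82.891,32.192) → (21.406,131.781) → (83.415,63.825) → (108.093,5.575) → (15.199,181.847) → (82.891,32.192) (closed)

[7] `<path>` cubic bezier, #ff0000→cut S760 F589: (110.767,161.285) → (98.637,145.654) → (75.525,122.560) → (49.597,96.314) → (29.019,71.228) → (21.956,51.612)

[8] `<path>` regular polygon, #000000→score S563 F2225: (173.229,161.041) → (163.279,166.519) → (168.757,176.469) → (178.707,170.991) → (173.229,161.041) (closed)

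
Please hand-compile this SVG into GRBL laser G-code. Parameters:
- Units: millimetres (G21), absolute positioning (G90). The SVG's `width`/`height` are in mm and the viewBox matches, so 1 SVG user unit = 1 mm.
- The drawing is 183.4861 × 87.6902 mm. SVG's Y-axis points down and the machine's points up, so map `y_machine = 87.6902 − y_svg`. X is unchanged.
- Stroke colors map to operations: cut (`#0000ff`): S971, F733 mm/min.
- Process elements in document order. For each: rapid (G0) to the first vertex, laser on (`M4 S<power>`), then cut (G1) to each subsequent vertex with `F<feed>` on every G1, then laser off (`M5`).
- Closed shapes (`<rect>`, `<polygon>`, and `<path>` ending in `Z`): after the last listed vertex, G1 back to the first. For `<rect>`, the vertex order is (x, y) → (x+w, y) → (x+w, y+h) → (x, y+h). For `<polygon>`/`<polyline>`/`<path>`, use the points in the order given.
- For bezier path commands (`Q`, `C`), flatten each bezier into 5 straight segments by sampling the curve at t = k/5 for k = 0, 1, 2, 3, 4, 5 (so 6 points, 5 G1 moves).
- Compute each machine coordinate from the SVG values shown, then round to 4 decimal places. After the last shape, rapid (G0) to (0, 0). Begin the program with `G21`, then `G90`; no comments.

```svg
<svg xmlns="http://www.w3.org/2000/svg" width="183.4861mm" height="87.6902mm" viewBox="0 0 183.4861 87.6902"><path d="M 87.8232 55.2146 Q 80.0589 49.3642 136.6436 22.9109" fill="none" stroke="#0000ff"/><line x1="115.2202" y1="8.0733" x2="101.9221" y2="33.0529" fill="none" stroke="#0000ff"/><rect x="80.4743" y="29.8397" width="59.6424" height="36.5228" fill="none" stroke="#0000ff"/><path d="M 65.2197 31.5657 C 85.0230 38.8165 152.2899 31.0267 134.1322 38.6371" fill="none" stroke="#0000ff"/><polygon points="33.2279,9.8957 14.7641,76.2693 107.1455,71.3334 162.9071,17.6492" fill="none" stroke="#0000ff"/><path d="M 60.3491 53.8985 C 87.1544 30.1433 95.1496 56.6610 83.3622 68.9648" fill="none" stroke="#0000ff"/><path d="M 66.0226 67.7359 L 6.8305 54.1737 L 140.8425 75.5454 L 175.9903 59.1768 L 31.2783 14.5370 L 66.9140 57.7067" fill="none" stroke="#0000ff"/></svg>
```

G21
G90
G0 X87.8232 Y32.4756
M4 S971
G1 X87.2914 Y35.6399 F733
G1 X91.9076 Y40.4524 F733
G1 X101.6717 Y46.9131 F733
G1 X116.5837 Y55.0221 F733
G1 X136.6436 Y64.7793 F733
M5
G0 X115.2202 Y79.6169
M4 S971
G1 X101.9221 Y54.6373 F733
M5
G0 X80.4743 Y57.8505
M4 S971
G1 X140.1167 Y57.8505 F733
G1 X140.1167 Y21.3277 F733
G1 X80.4743 Y21.3277 F733
G1 X80.4743 Y57.8505 F733
M5
G0 X65.2197 Y56.1245
M4 S971
G1 X81.7342 Y53.3354 F733
G1 X103.2613 Y52.6948 F733
G1 X123.4225 Y52.7417 F733
G1 X135.8390 Y52.0148 F733
G1 X134.1322 Y49.0531 F733
M5
G0 X33.2279 Y77.7945
M4 S971
G1 X14.7641 Y11.4209 F733
G1 X107.1455 Y16.3568 F733
G1 X162.9071 Y70.0410 F733
G1 X33.2279 Y77.7945 F733
M5
G0 X60.3491 Y33.7917
M4 S971
G1 X74.1673 Y42.5280 F733
G1 X83.4244 Y42.2941 F733
G1 X88.0737 Y36.1855 F733
G1 X88.0685 Y27.2975 F733
G1 X83.3622 Y18.7254 F733
M5
G0 X66.0226 Y19.9543
M4 S971
G1 X6.8305 Y33.5165 F733
G1 X140.8425 Y12.1448 F733
G1 X175.9903 Y28.5134 F733
G1 X31.2783 Y73.1532 F733
G1 X66.9140 Y29.9835 F733
M5
G0 X0.0000 Y0.0000

viewBox `0 0 183.4861 87.6902` with mm width/height → 1 unit = 1 mm. Flip: y_m = 87.6902 − y_svg.

**Shape 1** — `<path>` quadratic bezier, stroke `#0000ff` → cut (S971, F733). Control points (SVG): P0=(87.8232,55.2146), P1=(80.0589,49.3642), P2=(136.6436,22.9109); sampled at t=k/5. Machine vertices: (87.8232,32.4756) → (87.2914,35.6399) → (91.9076,40.4524) → (101.6717,46.9131) → (116.5837,55.0221) → (136.6436,64.7793). Open path.

**Shape 2** — `<line>` line segment, stroke `#0000ff` → cut (S971, F733). Machine vertices: (115.2202,79.6169) → (101.9221,54.6373). Open path.

**Shape 3** — `<rect>` rectangle, stroke `#0000ff` → cut (S971, F733). Machine vertices: (80.4743,57.8505) → (140.1167,57.8505) → (140.1167,21.3277) → (80.4743,21.3277) → (80.4743,57.8505). Closed: final G1 returns to the first vertex.

**Shape 4** — `<path>` cubic bezier, stroke `#0000ff` → cut (S971, F733). Control points (SVG): P0=(65.2197,31.5657), P1=(85.0230,38.8165), P2=(152.2899,31.0267), P3=(134.1322,38.6371); sampled at t=k/5. Machine vertices: (65.2197,56.1245) → (81.7342,53.3354) → (103.2613,52.6948) → (123.4225,52.7417) → (135.8390,52.0148) → (134.1322,49.0531). Open path.

**Shape 5** — `<polygon>` closed polygon, stroke `#0000ff` → cut (S971, F733). Machine vertices: (33.2279,77.7945) → (14.7641,11.4209) → (107.1455,16.3568) → (162.9071,70.0410) → (33.2279,77.7945). Closed: final G1 returns to the first vertex.

**Shape 6** — `<path>` cubic bezier, stroke `#0000ff` → cut (S971, F733). Control points (SVG): P0=(60.3491,53.8985), P1=(87.1544,30.1433), P2=(95.1496,56.6610), P3=(83.3622,68.9648); sampled at t=k/5. Machine vertices: (60.3491,33.7917) → (74.1673,42.5280) → (83.4244,42.2941) → (88.0737,36.1855) → (88.0685,27.2975) → (83.3622,18.7254). Open path.

**Shape 7** — `<path>` open polyline, stroke `#0000ff` → cut (S971, F733). Machine vertices: (66.0226,19.9543) → (6.8305,33.5165) → (140.8425,12.1448) → (175.9903,28.5134) → (31.2783,73.1532) → (66.9140,29.9835). Open path.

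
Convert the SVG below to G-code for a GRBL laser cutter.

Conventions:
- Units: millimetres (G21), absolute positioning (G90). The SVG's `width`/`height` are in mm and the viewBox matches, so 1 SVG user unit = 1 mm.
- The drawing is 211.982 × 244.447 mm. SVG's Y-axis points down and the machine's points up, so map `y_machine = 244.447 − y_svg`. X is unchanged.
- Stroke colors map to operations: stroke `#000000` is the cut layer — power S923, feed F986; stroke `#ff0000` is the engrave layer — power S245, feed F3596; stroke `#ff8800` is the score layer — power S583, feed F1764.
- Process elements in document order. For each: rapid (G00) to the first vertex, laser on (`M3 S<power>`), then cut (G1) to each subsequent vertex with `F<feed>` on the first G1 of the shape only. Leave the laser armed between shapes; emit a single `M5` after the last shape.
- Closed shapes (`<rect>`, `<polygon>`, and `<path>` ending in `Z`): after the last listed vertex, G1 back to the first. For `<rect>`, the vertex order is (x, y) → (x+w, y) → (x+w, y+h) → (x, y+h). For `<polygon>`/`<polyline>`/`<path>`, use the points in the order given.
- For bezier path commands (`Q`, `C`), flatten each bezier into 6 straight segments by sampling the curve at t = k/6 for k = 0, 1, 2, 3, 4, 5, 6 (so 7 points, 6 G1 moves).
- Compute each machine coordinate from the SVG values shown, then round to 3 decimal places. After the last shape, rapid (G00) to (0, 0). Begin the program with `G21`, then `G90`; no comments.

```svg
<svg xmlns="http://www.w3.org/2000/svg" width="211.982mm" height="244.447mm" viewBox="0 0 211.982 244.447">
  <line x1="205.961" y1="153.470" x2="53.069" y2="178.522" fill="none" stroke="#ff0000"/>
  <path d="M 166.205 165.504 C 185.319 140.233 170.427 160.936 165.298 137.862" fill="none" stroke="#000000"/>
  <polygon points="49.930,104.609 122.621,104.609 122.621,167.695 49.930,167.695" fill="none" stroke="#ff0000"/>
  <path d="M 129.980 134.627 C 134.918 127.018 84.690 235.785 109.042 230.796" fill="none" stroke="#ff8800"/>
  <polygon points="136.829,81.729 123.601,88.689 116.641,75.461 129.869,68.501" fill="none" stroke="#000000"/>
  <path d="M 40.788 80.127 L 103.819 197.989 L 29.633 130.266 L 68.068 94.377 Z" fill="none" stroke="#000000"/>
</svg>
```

Since the viewBox matches the mm dimensions, user units are millimetres directly. The only transform is the Y-flip y_m = 244.447 − y_svg.

Shape 1 is a line segment drawn with `<line>`. Its stroke #ff0000 means engrave at S245, F3596. After flipping Y the toolpath is (205.961,90.977) → (53.069,65.925).

Shape 2 is a cubic bezier drawn with `<path>`. Its stroke #000000 means cut at S923, F986. After flipping Y the toolpath is (166.205,78.943) → (173.131,88.163) → (175.605,92.213) → (174.843,93.588) → (172.060,94.779) → (168.473,98.281) → (165.298,106.585).

Shape 3 is a rectangle drawn with `<polygon>`. Its stroke #ff0000 means engrave at S245, F3596. After flipping Y the toolpath is (49.930,139.838) → (122.621,139.838) → (122.621,76.752) → (49.930,76.752) → (49.930,139.838), returning to the start.

Shape 4 is a cubic bezier drawn with `<path>`. Its stroke #ff8800 means score at S583, F1764. After flipping Y the toolpath is (129.980,109.820) → (128.453,104.992) → (121.335,87.160) → (112.231,62.718) → (104.745,38.057) → (102.480,19.571) → (109.042,13.651).

Shape 5 is a regular polygon drawn with `<polygon>`. Its stroke #000000 means cut at S923, F986. After flipping Y the toolpath is (136.829,162.718) → (123.601,155.758) → (116.641,168.986) → (129.869,175.946) → (136.829,162.718), returning to the start.

Shape 6 is a closed polygon drawn with `<path>`. Its stroke #000000 means cut at S923, F986. After flipping Y the toolpath is (40.788,164.320) → (103.819,46.458) → (29.633,114.181) → (68.068,150.070) → (40.788,164.320), returning to the start.

G21
G90
G00 X205.961 Y90.977
M3 S245
G1 X53.069 Y65.925 F3596
G00 X166.205 Y78.943
M3 S923
G1 X173.131 Y88.163 F986
G1 X175.605 Y92.213
G1 X174.843 Y93.588
G1 X172.060 Y94.779
G1 X168.473 Y98.281
G1 X165.298 Y106.585
G00 X49.930 Y139.838
M3 S245
G1 X122.621 Y139.838 F3596
G1 X122.621 Y76.752
G1 X49.930 Y76.752
G1 X49.930 Y139.838
G00 X129.980 Y109.820
M3 S583
G1 X128.453 Y104.992 F1764
G1 X121.335 Y87.160
G1 X112.231 Y62.718
G1 X104.745 Y38.057
G1 X102.480 Y19.571
G1 X109.042 Y13.651
G00 X136.829 Y162.718
M3 S923
G1 X123.601 Y155.758 F986
G1 X116.641 Y168.986
G1 X129.869 Y175.946
G1 X136.829 Y162.718
G00 X40.788 Y164.320
M3 S923
G1 X103.819 Y46.458 F986
G1 X29.633 Y114.181
G1 X68.068 Y150.070
G1 X40.788 Y164.320
M5
G00 X0.000 Y0.000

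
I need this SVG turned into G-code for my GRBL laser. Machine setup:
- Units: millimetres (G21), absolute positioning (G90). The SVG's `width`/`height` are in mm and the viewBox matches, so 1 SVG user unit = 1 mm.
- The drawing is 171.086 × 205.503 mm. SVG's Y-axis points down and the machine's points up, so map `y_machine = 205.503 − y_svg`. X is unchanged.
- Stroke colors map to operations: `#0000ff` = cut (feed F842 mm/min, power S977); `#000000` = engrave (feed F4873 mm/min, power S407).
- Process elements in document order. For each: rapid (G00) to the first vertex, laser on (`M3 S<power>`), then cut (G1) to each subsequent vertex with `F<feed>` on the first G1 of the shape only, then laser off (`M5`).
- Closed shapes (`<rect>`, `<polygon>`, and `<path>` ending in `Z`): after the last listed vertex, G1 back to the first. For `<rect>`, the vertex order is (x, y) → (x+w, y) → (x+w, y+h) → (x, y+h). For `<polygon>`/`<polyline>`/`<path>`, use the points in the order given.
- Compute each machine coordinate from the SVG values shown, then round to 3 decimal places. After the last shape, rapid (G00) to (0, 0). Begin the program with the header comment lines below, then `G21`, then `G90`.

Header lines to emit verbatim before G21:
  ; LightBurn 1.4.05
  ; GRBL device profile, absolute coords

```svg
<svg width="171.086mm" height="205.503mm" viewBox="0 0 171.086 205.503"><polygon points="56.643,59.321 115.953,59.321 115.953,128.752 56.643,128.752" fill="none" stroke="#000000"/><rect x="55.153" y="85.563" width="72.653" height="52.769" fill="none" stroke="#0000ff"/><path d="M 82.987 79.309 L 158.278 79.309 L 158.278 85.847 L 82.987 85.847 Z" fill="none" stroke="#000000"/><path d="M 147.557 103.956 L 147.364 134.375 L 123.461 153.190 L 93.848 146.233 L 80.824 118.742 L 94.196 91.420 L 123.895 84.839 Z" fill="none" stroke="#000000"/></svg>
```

; LightBurn 1.4.05
; GRBL device profile, absolute coords
G21
G90
G00 X56.643 Y146.182
M3 S407
G1 X115.953 Y146.182 F4873
G1 X115.953 Y76.751
G1 X56.643 Y76.751
G1 X56.643 Y146.182
M5
G00 X55.153 Y119.940
M3 S977
G1 X127.806 Y119.940 F842
G1 X127.806 Y67.171
G1 X55.153 Y67.171
G1 X55.153 Y119.940
M5
G00 X82.987 Y126.194
M3 S407
G1 X158.278 Y126.194 F4873
G1 X158.278 Y119.656
G1 X82.987 Y119.656
G1 X82.987 Y126.194
M5
G00 X147.557 Y101.547
M3 S407
G1 X147.364 Y71.128 F4873
G1 X123.461 Y52.313
G1 X93.848 Y59.270
G1 X80.824 Y86.761
G1 X94.196 Y114.083
G1 X123.895 Y120.664
G1 X147.557 Y101.547
M5
G00 X0.000 Y0.000

Since the viewBox matches the mm dimensions, user units are millimetres directly. The only transform is the Y-flip y_m = 205.503 − y_svg.

Shape 1 is a rectangle drawn with `<polygon>`. Its stroke #000000 means engrave at S407, F4873. After flipping Y the toolpath is (56.643,146.182) → (115.953,146.182) → (115.953,76.751) → (56.643,76.751) → (56.643,146.182), returning to the start.

Shape 2 is a rectangle drawn with `<rect>`. Its stroke #0000ff means cut at S977, F842. After flipping Y the toolpath is (55.153,119.940) → (127.806,119.940) → (127.806,67.171) → (55.153,67.171) → (55.153,119.940), returning to the start.

Shape 3 is a rectangle drawn with `<path>`. Its stroke #000000 means engrave at S407, F4873. After flipping Y the toolpath is (82.987,126.194) → (158.278,126.194) → (158.278,119.656) → (82.987,119.656) → (82.987,126.194), returning to the start.

Shape 4 is a regular polygon drawn with `<path>`. Its stroke #000000 means engrave at S407, F4873. After flipping Y the toolpath is (147.557,101.547) → (147.364,71.128) → (123.461,52.313) → (93.848,59.270) → (80.824,86.761) → (94.196,114.083) → (123.895,120.664) → (147.557,101.547), returning to the start.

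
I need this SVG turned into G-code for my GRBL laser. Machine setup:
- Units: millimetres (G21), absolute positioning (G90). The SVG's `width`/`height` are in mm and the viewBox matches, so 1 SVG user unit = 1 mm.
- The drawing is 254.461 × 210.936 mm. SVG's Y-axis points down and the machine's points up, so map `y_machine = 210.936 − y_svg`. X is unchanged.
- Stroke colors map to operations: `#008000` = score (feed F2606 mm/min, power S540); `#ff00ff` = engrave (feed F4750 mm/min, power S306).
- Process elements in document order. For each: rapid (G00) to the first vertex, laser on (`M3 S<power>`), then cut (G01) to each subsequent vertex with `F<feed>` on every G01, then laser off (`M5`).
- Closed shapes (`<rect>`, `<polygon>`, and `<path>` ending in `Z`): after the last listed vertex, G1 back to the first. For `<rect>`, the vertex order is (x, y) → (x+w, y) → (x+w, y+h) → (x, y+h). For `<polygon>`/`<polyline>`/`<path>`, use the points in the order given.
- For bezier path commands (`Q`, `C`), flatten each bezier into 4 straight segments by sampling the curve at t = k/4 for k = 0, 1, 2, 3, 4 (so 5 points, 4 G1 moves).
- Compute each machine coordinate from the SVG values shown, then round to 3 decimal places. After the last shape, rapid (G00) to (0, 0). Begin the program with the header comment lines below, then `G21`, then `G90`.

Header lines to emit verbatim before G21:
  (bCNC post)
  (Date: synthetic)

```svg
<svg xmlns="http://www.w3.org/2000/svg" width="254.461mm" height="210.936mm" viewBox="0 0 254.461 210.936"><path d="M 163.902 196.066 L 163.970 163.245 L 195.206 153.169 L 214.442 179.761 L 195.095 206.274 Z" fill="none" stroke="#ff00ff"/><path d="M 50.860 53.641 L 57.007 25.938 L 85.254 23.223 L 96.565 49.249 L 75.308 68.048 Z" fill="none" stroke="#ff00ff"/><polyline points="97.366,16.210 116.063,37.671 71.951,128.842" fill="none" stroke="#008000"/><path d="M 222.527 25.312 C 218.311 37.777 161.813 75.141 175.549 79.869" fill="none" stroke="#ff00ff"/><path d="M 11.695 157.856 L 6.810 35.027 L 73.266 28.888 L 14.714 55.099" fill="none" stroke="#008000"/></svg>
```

1 u = 1 mm; y_m = 210.936 − y.

[1] `<path>` regular polygon, #ff00ff→engrave S306 F4750: (163.902,14.870) → (163.970,47.691) → (195.206,57.767) → (214.442,31.175) → (195.095,4.662) → (163.902,14.870) (closed)

[2] `<path>` regular polygon, #ff00ff→engrave S306 F4750: (50.860,157.295) → (57.007,184.998) → (85.254,187.713) → (96.565,161.687) → (75.308,142.888) → (50.860,157.295) (closed)

[3] `<polyline>` open polyline, #008000→score S540 F2606: (97.366,194.726) → (116.063,173.265) → (71.951,82.094)

[4] `<path>` cubic bezier, #ff00ff→engrave S306 F4750: (222.527,185.624) → (211.476,172.506) → (192.306,155.444) → (176.502,139.833) → (175.549,131.067)

[5] `<path>` open polyline, #008000→score S540 F2606: (11.695,53.080) → (6.810,175.909) → (73.266,182.048) → (14.714,155.837)

(bCNC post)
(Date: synthetic)
G21
G90
G00 X163.902 Y14.870
M3 S306
G01 X163.970 Y47.691 F4750
G01 X195.206 Y57.767 F4750
G01 X214.442 Y31.175 F4750
G01 X195.095 Y4.662 F4750
G01 X163.902 Y14.870 F4750
M5
G00 X50.860 Y157.295
M3 S306
G01 X57.007 Y184.998 F4750
G01 X85.254 Y187.713 F4750
G01 X96.565 Y161.687 F4750
G01 X75.308 Y142.888 F4750
G01 X50.860 Y157.295 F4750
M5
G00 X97.366 Y194.726
M3 S540
G01 X116.063 Y173.265 F2606
G01 X71.951 Y82.094 F2606
M5
G00 X222.527 Y185.624
M3 S306
G01 X211.476 Y172.506 F4750
G01 X192.306 Y155.444 F4750
G01 X176.502 Y139.833 F4750
G01 X175.549 Y131.067 F4750
M5
G00 X11.695 Y53.080
M3 S540
G01 X6.810 Y175.909 F2606
G01 X73.266 Y182.048 F2606
G01 X14.714 Y155.837 F2606
M5
G00 X0.000 Y0.000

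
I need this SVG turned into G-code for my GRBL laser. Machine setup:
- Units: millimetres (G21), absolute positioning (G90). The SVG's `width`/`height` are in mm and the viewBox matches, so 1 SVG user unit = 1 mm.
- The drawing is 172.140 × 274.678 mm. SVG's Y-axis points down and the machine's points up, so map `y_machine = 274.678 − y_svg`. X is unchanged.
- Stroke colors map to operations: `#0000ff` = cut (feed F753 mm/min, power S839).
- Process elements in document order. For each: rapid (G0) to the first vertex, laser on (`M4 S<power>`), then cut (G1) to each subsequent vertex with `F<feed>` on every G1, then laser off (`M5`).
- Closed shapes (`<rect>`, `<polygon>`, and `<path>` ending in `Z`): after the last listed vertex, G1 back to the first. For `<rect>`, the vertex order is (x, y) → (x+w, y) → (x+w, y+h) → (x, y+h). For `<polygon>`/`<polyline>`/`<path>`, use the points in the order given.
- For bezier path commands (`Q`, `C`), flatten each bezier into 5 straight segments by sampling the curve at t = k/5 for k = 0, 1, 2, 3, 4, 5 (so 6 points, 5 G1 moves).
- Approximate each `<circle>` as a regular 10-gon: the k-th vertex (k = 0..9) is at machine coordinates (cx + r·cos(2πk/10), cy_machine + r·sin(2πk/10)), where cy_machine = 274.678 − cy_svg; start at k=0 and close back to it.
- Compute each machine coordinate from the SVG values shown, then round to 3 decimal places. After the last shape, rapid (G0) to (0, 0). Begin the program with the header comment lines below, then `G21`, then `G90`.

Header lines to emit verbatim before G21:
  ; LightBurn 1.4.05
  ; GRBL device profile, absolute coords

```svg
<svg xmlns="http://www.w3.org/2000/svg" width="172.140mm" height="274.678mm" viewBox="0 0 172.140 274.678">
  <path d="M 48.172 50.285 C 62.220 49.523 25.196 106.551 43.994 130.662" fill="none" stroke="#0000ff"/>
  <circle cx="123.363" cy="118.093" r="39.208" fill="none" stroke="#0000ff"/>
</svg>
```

viewBox `0 0 172.140 274.678` with mm width/height → 1 unit = 1 mm. Flip: y_m = 274.678 − y_svg.

**Shape 1** — `<path>` cubic bezier, stroke `#0000ff` → cut (S839, F753). Control points (SVG): P0=(48.172,50.285), P1=(62.220,49.523), P2=(25.196,106.551), P3=(43.994,130.662); sampled at t=k/5. Machine vertices: (48.172,224.393) → (51.327,218.641) → (47.356,203.373) → (41.390,182.944) → (38.559,161.707) → (43.994,144.016). Open path.

**Shape 2** — `<circle>` circle, stroke `#0000ff` → cut (S839, F753). Machine vertices: (162.571,156.585) → (155.083,179.631) → (135.479,193.874) → (111.247,193.874) → (91.643,179.631) → (84.155,156.585) → (91.643,133.539) → (111.247,119.296) → (135.479,119.296) → (155.083,133.539) → (162.571,156.585). Closed: final G1 returns to the first vertex.

; LightBurn 1.4.05
; GRBL device profile, absolute coords
G21
G90
G0 X48.172 Y224.393
M4 S839
G1 X51.327 Y218.641 F753
G1 X47.356 Y203.373 F753
G1 X41.390 Y182.944 F753
G1 X38.559 Y161.707 F753
G1 X43.994 Y144.016 F753
M5
G0 X162.571 Y156.585
M4 S839
G1 X155.083 Y179.631 F753
G1 X135.479 Y193.874 F753
G1 X111.247 Y193.874 F753
G1 X91.643 Y179.631 F753
G1 X84.155 Y156.585 F753
G1 X91.643 Y133.539 F753
G1 X111.247 Y119.296 F753
G1 X135.479 Y119.296 F753
G1 X155.083 Y133.539 F753
G1 X162.571 Y156.585 F753
M5
G0 X0.000 Y0.000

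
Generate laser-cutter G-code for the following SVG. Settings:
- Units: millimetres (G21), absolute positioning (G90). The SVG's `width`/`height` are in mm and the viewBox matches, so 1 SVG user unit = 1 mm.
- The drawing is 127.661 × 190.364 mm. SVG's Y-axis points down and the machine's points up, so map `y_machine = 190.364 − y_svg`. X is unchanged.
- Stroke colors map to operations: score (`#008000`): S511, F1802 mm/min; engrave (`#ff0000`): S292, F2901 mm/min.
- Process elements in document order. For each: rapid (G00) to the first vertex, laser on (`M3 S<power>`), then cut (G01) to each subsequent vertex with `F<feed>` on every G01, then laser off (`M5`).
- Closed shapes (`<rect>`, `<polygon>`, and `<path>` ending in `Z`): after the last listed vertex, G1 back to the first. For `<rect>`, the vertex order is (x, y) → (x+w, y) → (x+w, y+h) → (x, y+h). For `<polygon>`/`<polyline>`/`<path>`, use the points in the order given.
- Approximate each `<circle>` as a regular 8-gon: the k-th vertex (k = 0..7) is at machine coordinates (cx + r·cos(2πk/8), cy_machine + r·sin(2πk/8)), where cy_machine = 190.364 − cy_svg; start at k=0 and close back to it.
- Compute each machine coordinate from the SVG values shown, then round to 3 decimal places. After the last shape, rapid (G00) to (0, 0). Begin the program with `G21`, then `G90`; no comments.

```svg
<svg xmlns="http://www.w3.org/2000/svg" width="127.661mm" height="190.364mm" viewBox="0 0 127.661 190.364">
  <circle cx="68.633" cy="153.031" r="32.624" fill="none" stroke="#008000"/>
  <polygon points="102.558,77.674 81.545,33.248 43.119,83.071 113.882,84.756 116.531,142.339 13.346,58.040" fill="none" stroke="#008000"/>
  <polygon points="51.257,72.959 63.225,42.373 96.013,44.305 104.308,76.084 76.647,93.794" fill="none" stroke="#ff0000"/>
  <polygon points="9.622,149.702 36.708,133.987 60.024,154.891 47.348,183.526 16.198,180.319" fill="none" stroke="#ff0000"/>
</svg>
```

G21
G90
G00 X101.257 Y37.333
M3 S511
G01 X91.702 Y60.402 F1802
G01 X68.633 Y69.957 F1802
G01 X45.564 Y60.402 F1802
G01 X36.009 Y37.333 F1802
G01 X45.564 Y14.264 F1802
G01 X68.633 Y4.709 F1802
G01 X91.702 Y14.264 F1802
G01 X101.257 Y37.333 F1802
M5
G00 X102.558 Y112.690
M3 S511
G01 X81.545 Y157.116 F1802
G01 X43.119 Y107.293 F1802
G01 X113.882 Y105.608 F1802
G01 X116.531 Y48.025 F1802
G01 X13.346 Y132.324 F1802
G01 X102.558 Y112.690 F1802
M5
G00 X51.257 Y117.405
M3 S292
G01 X63.225 Y147.991 F2901
G01 X96.013 Y146.059 F2901
G01 X104.308 Y114.280 F2901
G01 X76.647 Y96.570 F2901
G01 X51.257 Y117.405 F2901
M5
G00 X9.622 Y40.662
M3 S292
G01 X36.708 Y56.377 F2901
G01 X60.024 Y35.473 F2901
G01 X47.348 Y6.838 F2901
G01 X16.198 Y10.045 F2901
G01 X9.622 Y40.662 F2901
M5
G00 X0.000 Y0.000

Since the viewBox matches the mm dimensions, user units are millimetres directly. The only transform is the Y-flip y_m = 190.364 − y_svg.

Shape 1 is a circle drawn with `<circle>`. Its stroke #008000 means score at S511, F1802. After flipping Y the toolpath is (101.257,37.333) → (91.702,60.402) → (68.633,69.957) → (45.564,60.402) → (36.009,37.333) → (45.564,14.264) → (68.633,4.709) → (91.702,14.264) → (101.257,37.333), returning to the start.

Shape 2 is a closed polygon drawn with `<polygon>`. Its stroke #008000 means score at S511, F1802. After flipping Y the toolpath is (102.558,112.690) → (81.545,157.116) → (43.119,107.293) → (113.882,105.608) → (116.531,48.025) → (13.346,132.324) → (102.558,112.690), returning to the start.

Shape 3 is a regular polygon drawn with `<polygon>`. Its stroke #ff0000 means engrave at S292, F2901. After flipping Y the toolpath is (51.257,117.405) → (63.225,147.991) → (96.013,146.059) → (104.308,114.280) → (76.647,96.570) → (51.257,117.405), returning to the start.

Shape 4 is a regular polygon drawn with `<polygon>`. Its stroke #ff0000 means engrave at S292, F2901. After flipping Y the toolpath is (9.622,40.662) → (36.708,56.377) → (60.024,35.473) → (47.348,6.838) → (16.198,10.045) → (9.622,40.662), returning to the start.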